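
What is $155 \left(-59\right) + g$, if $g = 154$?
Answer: $-8991$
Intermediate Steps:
$155 \left(-59\right) + g = 155 \left(-59\right) + 154 = -9145 + 154 = -8991$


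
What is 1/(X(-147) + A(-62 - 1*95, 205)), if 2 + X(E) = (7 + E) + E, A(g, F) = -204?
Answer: -1/493 ≈ -0.0020284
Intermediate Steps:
X(E) = 5 + 2*E (X(E) = -2 + ((7 + E) + E) = -2 + (7 + 2*E) = 5 + 2*E)
1/(X(-147) + A(-62 - 1*95, 205)) = 1/((5 + 2*(-147)) - 204) = 1/((5 - 294) - 204) = 1/(-289 - 204) = 1/(-493) = -1/493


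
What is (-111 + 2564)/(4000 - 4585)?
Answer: -2453/585 ≈ -4.1932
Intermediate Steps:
(-111 + 2564)/(4000 - 4585) = 2453/(-585) = 2453*(-1/585) = -2453/585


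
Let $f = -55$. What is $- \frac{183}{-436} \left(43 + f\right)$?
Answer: $- \frac{549}{109} \approx -5.0367$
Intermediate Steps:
$- \frac{183}{-436} \left(43 + f\right) = - \frac{183}{-436} \left(43 - 55\right) = \left(-183\right) \left(- \frac{1}{436}\right) \left(-12\right) = \frac{183}{436} \left(-12\right) = - \frac{549}{109}$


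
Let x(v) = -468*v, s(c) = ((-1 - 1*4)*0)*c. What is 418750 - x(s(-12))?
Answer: 418750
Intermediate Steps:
s(c) = 0 (s(c) = ((-1 - 4)*0)*c = (-5*0)*c = 0*c = 0)
418750 - x(s(-12)) = 418750 - (-468)*0 = 418750 - 1*0 = 418750 + 0 = 418750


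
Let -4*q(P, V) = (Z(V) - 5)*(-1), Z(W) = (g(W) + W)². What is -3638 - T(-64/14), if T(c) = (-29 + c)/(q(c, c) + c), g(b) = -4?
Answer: -8939262/2459 ≈ -3635.3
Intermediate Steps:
Z(W) = (-4 + W)²
q(P, V) = -5/4 + (-4 + V)²/4 (q(P, V) = -((-4 + V)² - 5)*(-1)/4 = -(-5 + (-4 + V)²)*(-1)/4 = -(5 - (-4 + V)²)/4 = -5/4 + (-4 + V)²/4)
T(c) = (-29 + c)/(-5/4 + c + (-4 + c)²/4) (T(c) = (-29 + c)/((-5/4 + (-4 + c)²/4) + c) = (-29 + c)/(-5/4 + c + (-4 + c)²/4))
-3638 - T(-64/14) = -3638 - 4*(-29 - 64/14)/(11 + (-64/14)² - (-256)/14) = -3638 - 4*(-29 - 64*1/14)/(11 + (-64*1/14)² - (-256)/14) = -3638 - 4*(-29 - 32/7)/(11 + (-32/7)² - 4*(-32/7)) = -3638 - 4*(-235)/((11 + 1024/49 + 128/7)*7) = -3638 - 4*(-235)/(2459/49*7) = -3638 - 4*49*(-235)/(2459*7) = -3638 - 1*(-6580/2459) = -3638 + 6580/2459 = -8939262/2459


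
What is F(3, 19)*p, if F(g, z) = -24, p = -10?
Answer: 240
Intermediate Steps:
F(3, 19)*p = -24*(-10) = 240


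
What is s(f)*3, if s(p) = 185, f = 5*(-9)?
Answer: 555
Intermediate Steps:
f = -45
s(f)*3 = 185*3 = 555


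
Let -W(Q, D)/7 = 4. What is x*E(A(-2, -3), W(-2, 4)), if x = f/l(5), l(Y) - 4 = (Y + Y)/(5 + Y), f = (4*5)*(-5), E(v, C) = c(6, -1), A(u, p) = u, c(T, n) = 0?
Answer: 0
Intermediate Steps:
W(Q, D) = -28 (W(Q, D) = -7*4 = -28)
E(v, C) = 0
f = -100 (f = 20*(-5) = -100)
l(Y) = 4 + 2*Y/(5 + Y) (l(Y) = 4 + (Y + Y)/(5 + Y) = 4 + (2*Y)/(5 + Y) = 4 + 2*Y/(5 + Y))
x = -20 (x = -100*(5 + 5)/(2*(10 + 3*5)) = -100*5/(10 + 15) = -100/(2*(⅒)*25) = -100/5 = -100*⅕ = -20)
x*E(A(-2, -3), W(-2, 4)) = -20*0 = 0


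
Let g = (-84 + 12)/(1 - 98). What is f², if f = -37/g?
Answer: 12880921/5184 ≈ 2484.7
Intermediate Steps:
g = 72/97 (g = -72/(-97) = -72*(-1/97) = 72/97 ≈ 0.74227)
f = -3589/72 (f = -37/72/97 = -37*97/72 = -1*3589/72 = -3589/72 ≈ -49.847)
f² = (-3589/72)² = 12880921/5184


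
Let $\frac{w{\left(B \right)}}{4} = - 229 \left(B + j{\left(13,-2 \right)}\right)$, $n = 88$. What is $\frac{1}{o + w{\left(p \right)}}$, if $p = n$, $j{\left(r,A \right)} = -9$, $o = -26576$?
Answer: $- \frac{1}{98940} \approx -1.0107 \cdot 10^{-5}$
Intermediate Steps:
$p = 88$
$w{\left(B \right)} = 8244 - 916 B$ ($w{\left(B \right)} = 4 \left(- 229 \left(B - 9\right)\right) = 4 \left(- 229 \left(-9 + B\right)\right) = 4 \left(2061 - 229 B\right) = 8244 - 916 B$)
$\frac{1}{o + w{\left(p \right)}} = \frac{1}{-26576 + \left(8244 - 80608\right)} = \frac{1}{-26576 - 72364} = \frac{1}{-98940} = - \frac{1}{98940}$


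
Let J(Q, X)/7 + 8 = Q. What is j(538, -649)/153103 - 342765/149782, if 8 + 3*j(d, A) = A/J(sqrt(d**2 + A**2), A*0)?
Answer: -783098444772594091/342197010800194746 - 244673*sqrt(5)/2284633739703 ≈ -2.2884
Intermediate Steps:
J(Q, X) = -56 + 7*Q
j(d, A) = -8/3 + A/(3*(-56 + 7*sqrt(A**2 + d**2))) (j(d, A) = -8/3 + (A/(-56 + 7*sqrt(d**2 + A**2)))/3 = -8/3 + (A/(-56 + 7*sqrt(A**2 + d**2)))/3 = -8/3 + A/(3*(-56 + 7*sqrt(A**2 + d**2))))
j(538, -649)/153103 - 342765/149782 = ((448 - 649 - 56*sqrt((-649)**2 + 538**2))/(21*(-8 + sqrt((-649)**2 + 538**2))))/153103 - 342765/149782 = ((448 - 649 - 56*sqrt(421201 + 289444))/(21*(-8 + sqrt(421201 + 289444))))*(1/153103) - 342765*1/149782 = ((448 - 649 - 21112*sqrt(5))/(21*(-8 + sqrt(710645))))*(1/153103) - 342765/149782 = ((448 - 649 - 21112*sqrt(5))/(21*(-8 + 377*sqrt(5))))*(1/153103) - 342765/149782 = ((-201 - 21112*sqrt(5))/(21*(-8 + 377*sqrt(5))))*(1/153103) - 342765/149782 = (-201 - 21112*sqrt(5))/(3215163*(-8 + 377*sqrt(5))) - 342765/149782 = -342765/149782 + (-201 - 21112*sqrt(5))/(3215163*(-8 + 377*sqrt(5)))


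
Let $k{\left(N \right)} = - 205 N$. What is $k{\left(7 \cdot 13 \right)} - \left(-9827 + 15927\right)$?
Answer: $-24755$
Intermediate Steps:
$k{\left(7 \cdot 13 \right)} - \left(-9827 + 15927\right) = - 205 \cdot 7 \cdot 13 - \left(-9827 + 15927\right) = \left(-205\right) 91 - 6100 = -18655 - 6100 = -24755$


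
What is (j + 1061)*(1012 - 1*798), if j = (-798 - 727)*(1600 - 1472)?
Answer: -41545746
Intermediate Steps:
j = -195200 (j = -1525*128 = -195200)
(j + 1061)*(1012 - 1*798) = (-195200 + 1061)*(1012 - 1*798) = -194139*(1012 - 798) = -194139*214 = -41545746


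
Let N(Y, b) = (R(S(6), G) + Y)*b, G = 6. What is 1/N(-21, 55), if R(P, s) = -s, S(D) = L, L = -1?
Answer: -1/1485 ≈ -0.00067340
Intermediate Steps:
S(D) = -1
N(Y, b) = b*(-6 + Y) (N(Y, b) = (-1*6 + Y)*b = (-6 + Y)*b = b*(-6 + Y))
1/N(-21, 55) = 1/(55*(-6 - 21)) = 1/(55*(-27)) = 1/(-1485) = -1/1485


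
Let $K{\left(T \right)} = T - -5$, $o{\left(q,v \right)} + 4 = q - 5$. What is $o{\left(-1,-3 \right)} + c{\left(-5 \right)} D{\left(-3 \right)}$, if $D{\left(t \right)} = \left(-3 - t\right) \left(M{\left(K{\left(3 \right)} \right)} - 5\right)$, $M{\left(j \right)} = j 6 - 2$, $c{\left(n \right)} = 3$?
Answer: $-10$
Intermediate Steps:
$o{\left(q,v \right)} = -9 + q$ ($o{\left(q,v \right)} = -4 + \left(q - 5\right) = -4 + \left(-5 + q\right) = -9 + q$)
$K{\left(T \right)} = 5 + T$ ($K{\left(T \right)} = T + 5 = 5 + T$)
$M{\left(j \right)} = -2 + 6 j$ ($M{\left(j \right)} = 6 j - 2 = -2 + 6 j$)
$D{\left(t \right)} = -123 - 41 t$ ($D{\left(t \right)} = \left(-3 - t\right) \left(\left(-2 + 6 \left(5 + 3\right)\right) - 5\right) = \left(-3 - t\right) \left(\left(-2 + 6 \cdot 8\right) - 5\right) = \left(-3 - t\right) \left(\left(-2 + 48\right) - 5\right) = \left(-3 - t\right) \left(46 - 5\right) = \left(-3 - t\right) 41 = -123 - 41 t$)
$o{\left(-1,-3 \right)} + c{\left(-5 \right)} D{\left(-3 \right)} = \left(-9 - 1\right) + 3 \left(-123 - -123\right) = -10 + 3 \left(-123 + 123\right) = -10 + 3 \cdot 0 = -10 + 0 = -10$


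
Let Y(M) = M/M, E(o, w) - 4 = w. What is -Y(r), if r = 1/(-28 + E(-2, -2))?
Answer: -1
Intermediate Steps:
E(o, w) = 4 + w
r = -1/26 (r = 1/(-28 + (4 - 2)) = 1/(-28 + 2) = 1/(-26) = -1/26 ≈ -0.038462)
Y(M) = 1
-Y(r) = -1*1 = -1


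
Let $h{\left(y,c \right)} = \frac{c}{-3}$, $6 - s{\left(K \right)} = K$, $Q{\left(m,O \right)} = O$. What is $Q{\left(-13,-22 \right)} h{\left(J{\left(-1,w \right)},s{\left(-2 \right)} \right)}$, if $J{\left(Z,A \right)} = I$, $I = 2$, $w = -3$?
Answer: $\frac{176}{3} \approx 58.667$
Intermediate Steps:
$J{\left(Z,A \right)} = 2$
$s{\left(K \right)} = 6 - K$
$h{\left(y,c \right)} = - \frac{c}{3}$ ($h{\left(y,c \right)} = c \left(- \frac{1}{3}\right) = - \frac{c}{3}$)
$Q{\left(-13,-22 \right)} h{\left(J{\left(-1,w \right)},s{\left(-2 \right)} \right)} = - 22 \left(- \frac{6 - -2}{3}\right) = - 22 \left(- \frac{6 + 2}{3}\right) = - 22 \left(\left(- \frac{1}{3}\right) 8\right) = \left(-22\right) \left(- \frac{8}{3}\right) = \frac{176}{3}$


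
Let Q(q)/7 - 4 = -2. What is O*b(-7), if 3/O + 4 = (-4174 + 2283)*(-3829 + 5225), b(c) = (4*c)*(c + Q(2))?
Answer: 21/94280 ≈ 0.00022274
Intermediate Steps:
Q(q) = 14 (Q(q) = 28 + 7*(-2) = 28 - 14 = 14)
b(c) = 4*c*(14 + c) (b(c) = (4*c)*(c + 14) = (4*c)*(14 + c) = 4*c*(14 + c))
O = -3/2639840 (O = 3/(-4 + (-4174 + 2283)*(-3829 + 5225)) = 3/(-4 - 1891*1396) = 3/(-4 - 2639836) = 3/(-2639840) = 3*(-1/2639840) = -3/2639840 ≈ -1.1364e-6)
O*b(-7) = -3*(-7)*(14 - 7)/659960 = -3*(-7)*7/659960 = -3/2639840*(-196) = 21/94280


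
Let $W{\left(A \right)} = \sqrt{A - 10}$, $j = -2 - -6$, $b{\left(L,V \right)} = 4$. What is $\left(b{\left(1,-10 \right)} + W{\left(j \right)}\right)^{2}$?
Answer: $\left(4 + i \sqrt{6}\right)^{2} \approx 10.0 + 19.596 i$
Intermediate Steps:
$j = 4$ ($j = -2 + 6 = 4$)
$W{\left(A \right)} = \sqrt{-10 + A}$
$\left(b{\left(1,-10 \right)} + W{\left(j \right)}\right)^{2} = \left(4 + \sqrt{-10 + 4}\right)^{2} = \left(4 + \sqrt{-6}\right)^{2} = \left(4 + i \sqrt{6}\right)^{2}$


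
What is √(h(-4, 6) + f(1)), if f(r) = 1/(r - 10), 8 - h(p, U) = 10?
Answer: I*√19/3 ≈ 1.453*I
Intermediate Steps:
h(p, U) = -2 (h(p, U) = 8 - 1*10 = 8 - 10 = -2)
f(r) = 1/(-10 + r)
√(h(-4, 6) + f(1)) = √(-2 + 1/(-10 + 1)) = √(-2 + 1/(-9)) = √(-2 - ⅑) = √(-19/9) = I*√19/3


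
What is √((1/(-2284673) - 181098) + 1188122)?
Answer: √5256394105482424623/2284673 ≈ 1003.5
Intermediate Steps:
√((1/(-2284673) - 181098) + 1188122) = √((-1/2284673 - 181098) + 1188122) = √(-413749710955/2284673 + 1188122) = √(2300720543151/2284673) = √5256394105482424623/2284673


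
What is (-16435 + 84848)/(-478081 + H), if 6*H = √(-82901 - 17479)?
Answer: -98120866359/685684336048 - 68413*I*√25095/685684336048 ≈ -0.1431 - 1.5806e-5*I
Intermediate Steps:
H = I*√25095/3 (H = √(-82901 - 17479)/6 = √(-100380)/6 = (2*I*√25095)/6 = I*√25095/3 ≈ 52.805*I)
(-16435 + 84848)/(-478081 + H) = (-16435 + 84848)/(-478081 + I*√25095/3) = 68413/(-478081 + I*√25095/3)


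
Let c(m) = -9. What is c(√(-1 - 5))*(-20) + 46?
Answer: 226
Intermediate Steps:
c(√(-1 - 5))*(-20) + 46 = -9*(-20) + 46 = 180 + 46 = 226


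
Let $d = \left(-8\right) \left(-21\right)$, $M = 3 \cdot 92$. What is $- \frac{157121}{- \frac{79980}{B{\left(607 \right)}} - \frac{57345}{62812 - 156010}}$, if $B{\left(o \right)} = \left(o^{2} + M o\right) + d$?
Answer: $- \frac{2617008135522914}{7763829455} \approx -3.3708 \cdot 10^{5}$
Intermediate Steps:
$M = 276$
$d = 168$
$B{\left(o \right)} = 168 + o^{2} + 276 o$ ($B{\left(o \right)} = \left(o^{2} + 276 o\right) + 168 = 168 + o^{2} + 276 o$)
$- \frac{157121}{- \frac{79980}{B{\left(607 \right)}} - \frac{57345}{62812 - 156010}} = - \frac{157121}{- \frac{79980}{168 + 607^{2} + 276 \cdot 607} - \frac{57345}{62812 - 156010}} = - \frac{157121}{- \frac{79980}{168 + 368449 + 167532} - \frac{57345}{62812 - 156010}} = - \frac{157121}{- \frac{79980}{536149} - \frac{57345}{-93198}} = - \frac{157121}{\left(-79980\right) \frac{1}{536149} - - \frac{19115}{31066}} = - \frac{157121}{- \frac{79980}{536149} + \frac{19115}{31066}} = - \frac{157121}{\frac{7763829455}{16656004834}} = \left(-157121\right) \frac{16656004834}{7763829455} = - \frac{2617008135522914}{7763829455}$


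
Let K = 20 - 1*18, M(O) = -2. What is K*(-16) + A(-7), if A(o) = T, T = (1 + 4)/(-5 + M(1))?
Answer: -229/7 ≈ -32.714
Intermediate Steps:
T = -5/7 (T = (1 + 4)/(-5 - 2) = 5/(-7) = 5*(-1/7) = -5/7 ≈ -0.71429)
A(o) = -5/7
K = 2 (K = 20 - 18 = 2)
K*(-16) + A(-7) = 2*(-16) - 5/7 = -32 - 5/7 = -229/7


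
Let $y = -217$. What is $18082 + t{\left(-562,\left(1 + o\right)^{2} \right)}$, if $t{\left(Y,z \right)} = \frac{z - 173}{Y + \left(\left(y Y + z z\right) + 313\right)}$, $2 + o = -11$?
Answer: $\frac{2575618133}{142441} \approx 18082.0$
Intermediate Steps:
$o = -13$ ($o = -2 - 11 = -13$)
$t{\left(Y,z \right)} = \frac{-173 + z}{313 + z^{2} - 216 Y}$ ($t{\left(Y,z \right)} = \frac{z - 173}{Y - \left(-313 + 217 Y - z z\right)} = \frac{-173 + z}{Y - \left(-313 - z^{2} + 217 Y\right)} = \frac{-173 + z}{Y + \left(313 + z^{2} - 217 Y\right)} = \frac{-173 + z}{313 + z^{2} - 216 Y}$)
$18082 + t{\left(-562,\left(1 + o\right)^{2} \right)} = 18082 + \frac{-173 + \left(1 - 13\right)^{2}}{313 + \left(\left(1 - 13\right)^{2}\right)^{2} - -121392} = 18082 + \frac{-173 + \left(-12\right)^{2}}{313 + \left(\left(-12\right)^{2}\right)^{2} + 121392} = 18082 + \frac{-173 + 144}{313 + 144^{2} + 121392} = 18082 + \frac{1}{313 + 20736 + 121392} \left(-29\right) = 18082 + \frac{1}{142441} \left(-29\right) = 18082 - \frac{29}{142441} = \frac{2575618133}{142441}$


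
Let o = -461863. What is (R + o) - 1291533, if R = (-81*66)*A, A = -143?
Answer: -988918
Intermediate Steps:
R = 764478 (R = -81*66*(-143) = -5346*(-143) = 764478)
(R + o) - 1291533 = (764478 - 461863) - 1291533 = 302615 - 1291533 = -988918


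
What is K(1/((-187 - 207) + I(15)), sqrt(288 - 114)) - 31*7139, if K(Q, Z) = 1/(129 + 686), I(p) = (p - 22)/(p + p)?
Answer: -180366834/815 ≈ -2.2131e+5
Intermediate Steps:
I(p) = (-22 + p)/(2*p) (I(p) = (-22 + p)/((2*p)) = (-22 + p)*(1/(2*p)) = (-22 + p)/(2*p))
K(Q, Z) = 1/815
K(1/((-187 - 207) + I(15)), sqrt(288 - 114)) - 31*7139 = 1/815 - 31*7139 = 1/815 - 1*221309 = 1/815 - 221309 = -180366834/815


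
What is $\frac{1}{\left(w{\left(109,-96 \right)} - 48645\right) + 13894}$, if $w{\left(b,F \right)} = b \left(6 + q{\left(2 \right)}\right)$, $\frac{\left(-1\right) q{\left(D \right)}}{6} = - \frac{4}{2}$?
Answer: $- \frac{1}{32789} \approx -3.0498 \cdot 10^{-5}$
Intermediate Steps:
$q{\left(D \right)} = 12$ ($q{\left(D \right)} = - 6 \left(- \frac{4}{2}\right) = - 6 \left(\left(-4\right) \frac{1}{2}\right) = \left(-6\right) \left(-2\right) = 12$)
$w{\left(b,F \right)} = 18 b$ ($w{\left(b,F \right)} = b \left(6 + 12\right) = b 18 = 18 b$)
$\frac{1}{\left(w{\left(109,-96 \right)} - 48645\right) + 13894} = \frac{1}{\left(18 \cdot 109 - 48645\right) + 13894} = \frac{1}{\left(1962 - 48645\right) + 13894} = \frac{1}{-46683 + 13894} = \frac{1}{-32789} = - \frac{1}{32789}$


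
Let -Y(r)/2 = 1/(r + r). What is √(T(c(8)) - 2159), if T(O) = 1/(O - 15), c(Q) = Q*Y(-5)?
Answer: I*√9692086/67 ≈ 46.466*I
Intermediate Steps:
Y(r) = -1/r (Y(r) = -2/(r + r) = -2*1/(2*r) = -1/r)
c(Q) = Q/5 (c(Q) = Q*(-1/(-5)) = Q*(-1*(-⅕)) = Q*(⅕) = Q/5)
T(O) = 1/(-15 + O)
√(T(c(8)) - 2159) = √(1/(-15 + (⅕)*8) - 2159) = √(1/(-15 + 8/5) - 2159) = √(1/(-67/5) - 2159) = √(-5/67 - 2159) = √(-144658/67) = I*√9692086/67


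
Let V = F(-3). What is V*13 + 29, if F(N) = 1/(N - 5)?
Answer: 219/8 ≈ 27.375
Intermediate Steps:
F(N) = 1/(-5 + N)
V = -1/8 (V = 1/(-5 - 3) = 1/(-8) = -1/8 ≈ -0.12500)
V*13 + 29 = -1/8*13 + 29 = -13/8 + 29 = 219/8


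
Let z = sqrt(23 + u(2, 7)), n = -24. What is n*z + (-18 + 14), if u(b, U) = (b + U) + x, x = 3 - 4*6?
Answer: -4 - 24*sqrt(11) ≈ -83.599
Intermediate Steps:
x = -21 (x = 3 - 24 = -21)
u(b, U) = -21 + U + b (u(b, U) = (b + U) - 21 = (U + b) - 21 = -21 + U + b)
z = sqrt(11) (z = sqrt(23 + (-21 + 7 + 2)) = sqrt(23 - 12) = sqrt(11) ≈ 3.3166)
n*z + (-18 + 14) = -24*sqrt(11) + (-18 + 14) = -24*sqrt(11) - 4 = -4 - 24*sqrt(11)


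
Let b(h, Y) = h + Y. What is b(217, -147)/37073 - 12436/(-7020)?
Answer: 115382807/65063115 ≈ 1.7734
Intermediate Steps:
b(h, Y) = Y + h
b(217, -147)/37073 - 12436/(-7020) = (-147 + 217)/37073 - 12436/(-7020) = 70*(1/37073) - 12436*(-1/7020) = 70/37073 + 3109/1755 = 115382807/65063115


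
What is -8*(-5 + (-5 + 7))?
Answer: 24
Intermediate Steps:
-8*(-5 + (-5 + 7)) = -8*(-5 + 2) = -8*(-3) = 24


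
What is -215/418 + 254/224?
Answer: 14503/23408 ≈ 0.61957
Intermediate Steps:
-215/418 + 254/224 = -215*1/418 + 254*(1/224) = -215/418 + 127/112 = 14503/23408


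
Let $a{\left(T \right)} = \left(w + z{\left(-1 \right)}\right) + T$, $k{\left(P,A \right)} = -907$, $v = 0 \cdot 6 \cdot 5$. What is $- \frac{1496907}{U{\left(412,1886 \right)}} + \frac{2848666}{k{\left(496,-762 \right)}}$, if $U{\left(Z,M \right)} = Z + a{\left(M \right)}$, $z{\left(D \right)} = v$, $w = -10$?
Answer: $- \frac{7875442457}{2075216} \approx -3795.0$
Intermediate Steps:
$v = 0$ ($v = 0 \cdot 5 = 0$)
$z{\left(D \right)} = 0$
$a{\left(T \right)} = -10 + T$ ($a{\left(T \right)} = \left(-10 + 0\right) + T = -10 + T$)
$U{\left(Z,M \right)} = -10 + M + Z$ ($U{\left(Z,M \right)} = Z + \left(-10 + M\right) = -10 + M + Z$)
$- \frac{1496907}{U{\left(412,1886 \right)}} + \frac{2848666}{k{\left(496,-762 \right)}} = - \frac{1496907}{-10 + 1886 + 412} + \frac{2848666}{-907} = - \frac{1496907}{2288} + 2848666 \left(- \frac{1}{907}\right) = \left(-1496907\right) \frac{1}{2288} - \frac{2848666}{907} = - \frac{1496907}{2288} - \frac{2848666}{907} = - \frac{7875442457}{2075216}$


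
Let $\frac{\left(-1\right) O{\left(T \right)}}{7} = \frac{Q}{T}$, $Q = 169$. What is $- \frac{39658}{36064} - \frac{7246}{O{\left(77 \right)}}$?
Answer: $\frac{1433907491}{3047408} \approx 470.53$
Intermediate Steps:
$O{\left(T \right)} = - \frac{1183}{T}$ ($O{\left(T \right)} = - 7 \frac{169}{T} = - \frac{1183}{T}$)
$- \frac{39658}{36064} - \frac{7246}{O{\left(77 \right)}} = - \frac{39658}{36064} - \frac{7246}{\left(-1183\right) \frac{1}{77}} = \left(-39658\right) \frac{1}{36064} - \frac{7246}{\left(-1183\right) \frac{1}{77}} = - \frac{19829}{18032} - \frac{7246}{- \frac{169}{11}} = - \frac{19829}{18032} - - \frac{79706}{169} = - \frac{19829}{18032} + \frac{79706}{169} = \frac{1433907491}{3047408}$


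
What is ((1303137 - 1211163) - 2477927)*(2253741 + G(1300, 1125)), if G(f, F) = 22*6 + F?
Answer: -5380319243094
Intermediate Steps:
G(f, F) = 132 + F
((1303137 - 1211163) - 2477927)*(2253741 + G(1300, 1125)) = ((1303137 - 1211163) - 2477927)*(2253741 + (132 + 1125)) = (91974 - 2477927)*(2253741 + 1257) = -2385953*2254998 = -5380319243094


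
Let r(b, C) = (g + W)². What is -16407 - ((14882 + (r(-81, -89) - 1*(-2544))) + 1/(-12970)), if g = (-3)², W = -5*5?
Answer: -442134329/12970 ≈ -34089.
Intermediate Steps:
W = -25
g = 9
r(b, C) = 256 (r(b, C) = (9 - 25)² = (-16)² = 256)
-16407 - ((14882 + (r(-81, -89) - 1*(-2544))) + 1/(-12970)) = -16407 - ((14882 + (256 - 1*(-2544))) + 1/(-12970)) = -16407 - ((14882 + (256 + 2544)) - 1/12970) = -16407 - ((14882 + 2800) - 1/12970) = -16407 - (17682 - 1/12970) = -16407 - 1*229335539/12970 = -16407 - 229335539/12970 = -442134329/12970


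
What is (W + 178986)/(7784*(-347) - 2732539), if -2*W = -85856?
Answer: -221914/5433587 ≈ -0.040841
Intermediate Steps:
W = 42928 (W = -½*(-85856) = 42928)
(W + 178986)/(7784*(-347) - 2732539) = (42928 + 178986)/(7784*(-347) - 2732539) = 221914/(-2701048 - 2732539) = 221914/(-5433587) = 221914*(-1/5433587) = -221914/5433587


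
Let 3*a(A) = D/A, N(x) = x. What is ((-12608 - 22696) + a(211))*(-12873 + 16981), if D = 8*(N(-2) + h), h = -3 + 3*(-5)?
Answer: -91803907936/633 ≈ -1.4503e+8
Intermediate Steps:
h = -18 (h = -3 - 15 = -18)
D = -160 (D = 8*(-2 - 18) = 8*(-20) = -160)
a(A) = -160/(3*A) (a(A) = (-160/A)/3 = -160/(3*A))
((-12608 - 22696) + a(211))*(-12873 + 16981) = ((-12608 - 22696) - 160/3/211)*(-12873 + 16981) = (-35304 - 160/3*1/211)*4108 = (-35304 - 160/633)*4108 = -22347592/633*4108 = -91803907936/633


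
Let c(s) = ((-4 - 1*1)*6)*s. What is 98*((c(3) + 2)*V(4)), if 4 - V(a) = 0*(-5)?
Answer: -34496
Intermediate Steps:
V(a) = 4 (V(a) = 4 - 0*(-5) = 4 - 1*0 = 4 + 0 = 4)
c(s) = -30*s (c(s) = ((-4 - 1)*6)*s = (-5*6)*s = -30*s)
98*((c(3) + 2)*V(4)) = 98*((-30*3 + 2)*4) = 98*((-90 + 2)*4) = 98*(-88*4) = 98*(-352) = -34496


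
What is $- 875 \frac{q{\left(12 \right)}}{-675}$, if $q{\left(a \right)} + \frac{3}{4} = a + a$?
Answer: $\frac{1085}{36} \approx 30.139$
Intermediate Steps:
$q{\left(a \right)} = - \frac{3}{4} + 2 a$ ($q{\left(a \right)} = - \frac{3}{4} + \left(a + a\right) = - \frac{3}{4} + 2 a$)
$- 875 \frac{q{\left(12 \right)}}{-675} = - 875 \frac{- \frac{3}{4} + 2 \cdot 12}{-675} = - 875 \left(- \frac{3}{4} + 24\right) \left(- \frac{1}{675}\right) = - 875 \cdot \frac{93}{4} \left(- \frac{1}{675}\right) = \left(-875\right) \left(- \frac{31}{900}\right) = \frac{1085}{36}$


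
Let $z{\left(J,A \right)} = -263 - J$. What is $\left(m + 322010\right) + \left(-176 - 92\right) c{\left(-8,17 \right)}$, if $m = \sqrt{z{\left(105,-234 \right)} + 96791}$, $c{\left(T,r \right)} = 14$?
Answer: $318258 + \sqrt{96423} \approx 3.1857 \cdot 10^{5}$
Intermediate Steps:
$m = \sqrt{96423}$ ($m = \sqrt{\left(-263 - 105\right) + 96791} = \sqrt{-368 + 96791} = \sqrt{96423} \approx 310.52$)
$\left(m + 322010\right) + \left(-176 - 92\right) c{\left(-8,17 \right)} = \left(\sqrt{96423} + 322010\right) + \left(-176 - 92\right) 14 = \left(322010 + \sqrt{96423}\right) - 3752 = 318258 + \sqrt{96423}$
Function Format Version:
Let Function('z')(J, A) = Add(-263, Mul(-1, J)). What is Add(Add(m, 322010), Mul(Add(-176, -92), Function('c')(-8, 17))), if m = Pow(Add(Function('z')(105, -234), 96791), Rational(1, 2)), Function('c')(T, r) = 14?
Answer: Add(318258, Pow(96423, Rational(1, 2))) ≈ 3.1857e+5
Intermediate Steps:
m = Pow(96423, Rational(1, 2)) (m = Pow(Add(Add(-263, Mul(-1, 105)), 96791), Rational(1, 2)) = Pow(Add(Add(-263, -105), 96791), Rational(1, 2)) = Pow(Add(-368, 96791), Rational(1, 2)) = Pow(96423, Rational(1, 2)) ≈ 310.52)
Add(Add(m, 322010), Mul(Add(-176, -92), Function('c')(-8, 17))) = Add(Add(Pow(96423, Rational(1, 2)), 322010), Mul(Add(-176, -92), 14)) = Add(Add(322010, Pow(96423, Rational(1, 2))), Mul(-268, 14)) = Add(Add(322010, Pow(96423, Rational(1, 2))), -3752) = Add(318258, Pow(96423, Rational(1, 2)))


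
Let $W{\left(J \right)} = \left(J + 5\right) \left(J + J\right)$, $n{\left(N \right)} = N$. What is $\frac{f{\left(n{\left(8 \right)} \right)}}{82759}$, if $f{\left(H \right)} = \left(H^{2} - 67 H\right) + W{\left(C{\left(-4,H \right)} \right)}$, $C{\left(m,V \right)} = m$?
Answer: $- \frac{480}{82759} \approx -0.0058$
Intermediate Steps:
$W{\left(J \right)} = 2 J \left(5 + J\right)$ ($W{\left(J \right)} = \left(5 + J\right) 2 J = 2 J \left(5 + J\right)$)
$f{\left(H \right)} = -8 + H^{2} - 67 H$ ($f{\left(H \right)} = \left(H^{2} - 67 H\right) + 2 \left(-4\right) \left(5 - 4\right) = \left(H^{2} - 67 H\right) + 2 \left(-4\right) 1 = \left(H^{2} - 67 H\right) - 8 = -8 + H^{2} - 67 H$)
$\frac{f{\left(n{\left(8 \right)} \right)}}{82759} = \frac{-8 + 8^{2} - 536}{82759} = \left(-8 + 64 - 536\right) \frac{1}{82759} = \left(-480\right) \frac{1}{82759} = - \frac{480}{82759}$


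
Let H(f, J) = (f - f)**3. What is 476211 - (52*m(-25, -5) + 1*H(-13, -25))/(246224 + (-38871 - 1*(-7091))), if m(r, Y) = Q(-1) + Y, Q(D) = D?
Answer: 25530147999/53611 ≈ 4.7621e+5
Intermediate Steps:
m(r, Y) = -1 + Y
H(f, J) = 0 (H(f, J) = 0**3 = 0)
476211 - (52*m(-25, -5) + 1*H(-13, -25))/(246224 + (-38871 - 1*(-7091))) = 476211 - (52*(-1 - 5) + 1*0)/(246224 + (-38871 - 1*(-7091))) = 476211 - (52*(-6) + 0)/(246224 + (-38871 + 7091)) = 476211 - (-312 + 0)/(246224 - 31780) = 476211 - (-312)/214444 = 476211 - 1*(-78/53611) = 476211 + 78/53611 = 25530147999/53611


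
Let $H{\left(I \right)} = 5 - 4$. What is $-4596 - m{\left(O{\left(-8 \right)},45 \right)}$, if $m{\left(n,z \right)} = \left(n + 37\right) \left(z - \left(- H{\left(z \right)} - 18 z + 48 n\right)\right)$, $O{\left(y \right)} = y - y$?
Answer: $-36268$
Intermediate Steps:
$O{\left(y \right)} = 0$
$H{\left(I \right)} = 1$
$m{\left(n,z \right)} = \left(37 + n\right) \left(1 - 48 n + 19 z\right)$ ($m{\left(n,z \right)} = \left(n + 37\right) \left(z - \left(-1 - 18 z + 48 n\right)\right) = \left(37 + n\right) \left(z + \left(1 - 48 n + 18 z\right)\right) = \left(37 + n\right) \left(1 - 48 n + 19 z\right)$)
$-4596 - m{\left(O{\left(-8 \right)},45 \right)} = -4596 - \left(37 - 0 - 48 \cdot 0^{2} + 703 \cdot 45 + 19 \cdot 0 \cdot 45\right) = -4596 - \left(37 + 0 - 0 + 31635 + 0\right) = -4596 - \left(37 + 0 + 0 + 31635 + 0\right) = -4596 - 31672 = -36268$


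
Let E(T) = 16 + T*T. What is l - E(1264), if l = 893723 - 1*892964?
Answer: -1596953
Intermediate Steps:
E(T) = 16 + T**2
l = 759 (l = 893723 - 892964 = 759)
l - E(1264) = 759 - (16 + 1264**2) = 759 - (16 + 1597696) = 759 - 1*1597712 = 759 - 1597712 = -1596953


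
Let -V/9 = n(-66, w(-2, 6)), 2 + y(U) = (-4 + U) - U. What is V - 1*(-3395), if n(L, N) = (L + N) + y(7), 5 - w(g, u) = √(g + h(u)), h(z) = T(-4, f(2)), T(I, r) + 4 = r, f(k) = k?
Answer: 3998 + 18*I ≈ 3998.0 + 18.0*I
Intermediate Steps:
y(U) = -6 (y(U) = -2 + ((-4 + U) - U) = -2 - 4 = -6)
T(I, r) = -4 + r
h(z) = -2 (h(z) = -4 + 2 = -2)
w(g, u) = 5 - √(-2 + g) (w(g, u) = 5 - √(g - 2) = 5 - √(-2 + g))
n(L, N) = -6 + L + N (n(L, N) = (L + N) - 6 = -6 + L + N)
V = 603 + 18*I (V = -9*(-6 - 66 + (5 - √(-2 - 2))) = -9*(-6 - 66 + (5 - √(-4))) = -9*(-6 - 66 + (5 - 2*I)) = -9*(-67 - 2*I) = 603 + 18*I ≈ 603.0 + 18.0*I)
V - 1*(-3395) = (603 + 18*I) - 1*(-3395) = (603 + 18*I) + 3395 = 3998 + 18*I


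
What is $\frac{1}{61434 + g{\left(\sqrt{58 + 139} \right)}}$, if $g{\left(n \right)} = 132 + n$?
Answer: $\frac{61566}{3790372159} - \frac{\sqrt{197}}{3790372159} \approx 1.6239 \cdot 10^{-5}$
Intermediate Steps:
$\frac{1}{61434 + g{\left(\sqrt{58 + 139} \right)}} = \frac{1}{61434 + \left(132 + \sqrt{58 + 139}\right)} = \frac{1}{61434 + \left(132 + \sqrt{197}\right)} = \frac{1}{61566 + \sqrt{197}}$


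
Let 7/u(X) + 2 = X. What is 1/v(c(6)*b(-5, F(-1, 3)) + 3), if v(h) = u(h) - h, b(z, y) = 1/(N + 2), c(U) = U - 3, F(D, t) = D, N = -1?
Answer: -4/17 ≈ -0.23529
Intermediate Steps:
u(X) = 7/(-2 + X)
c(U) = -3 + U
b(z, y) = 1 (b(z, y) = 1/(-1 + 2) = 1/1 = 1)
v(h) = -h + 7/(-2 + h) (v(h) = 7/(-2 + h) - h = -h + 7/(-2 + h))
1/v(c(6)*b(-5, F(-1, 3)) + 3) = 1/((7 - ((-3 + 6)*1 + 3)*(-2 + ((-3 + 6)*1 + 3)))/(-2 + ((-3 + 6)*1 + 3))) = 1/((7 - (3*1 + 3)*(-2 + (3*1 + 3)))/(-2 + (3*1 + 3))) = 1/((7 - (3 + 3)*(-2 + (3 + 3)))/(-2 + (3 + 3))) = 1/((7 - 1*6*(-2 + 6))/(-2 + 6)) = 1/((7 - 1*6*4)/4) = 1/((7 - 24)/4) = 1/((1/4)*(-17)) = 1/(-17/4) = -4/17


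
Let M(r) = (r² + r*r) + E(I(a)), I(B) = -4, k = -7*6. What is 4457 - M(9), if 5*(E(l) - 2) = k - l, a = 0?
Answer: 21503/5 ≈ 4300.6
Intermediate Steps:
k = -42
E(l) = -32/5 - l/5 (E(l) = 2 + (-42 - l)/5 = 2 + (-42/5 - l/5) = -32/5 - l/5)
M(r) = -28/5 + 2*r² (M(r) = (r² + r*r) + (-32/5 - ⅕*(-4)) = (r² + r²) + (-32/5 + ⅘) = 2*r² - 28/5 = -28/5 + 2*r²)
4457 - M(9) = 4457 - (-28/5 + 2*9²) = 4457 - (-28/5 + 2*81) = 4457 - (-28/5 + 162) = 4457 - 1*782/5 = 4457 - 782/5 = 21503/5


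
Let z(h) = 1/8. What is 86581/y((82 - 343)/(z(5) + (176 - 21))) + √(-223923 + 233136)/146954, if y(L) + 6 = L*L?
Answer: -133341753061/4880742 + √9213/146954 ≈ -27320.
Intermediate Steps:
z(h) = ⅛
y(L) = -6 + L² (y(L) = -6 + L*L = -6 + L²)
86581/y((82 - 343)/(z(5) + (176 - 21))) + √(-223923 + 233136)/146954 = 86581/(-6 + ((82 - 343)/(⅛ + (176 - 21)))²) + √(-223923 + 233136)/146954 = 86581/(-6 + (-261/(⅛ + 155))²) + √9213*(1/146954) = 86581/(-6 + (-261/1241/8)²) + √9213/146954 = 86581/(-6 + (-261*8/1241)²) + √9213/146954 = 86581/(-6 + (-2088/1241)²) + √9213/146954 = 86581/(-6 + 4359744/1540081) + √9213/146954 = 86581/(-4880742/1540081) + √9213/146954 = 86581*(-1540081/4880742) + √9213/146954 = -133341753061/4880742 + √9213/146954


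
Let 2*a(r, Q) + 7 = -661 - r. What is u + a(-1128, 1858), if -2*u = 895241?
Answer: -894781/2 ≈ -4.4739e+5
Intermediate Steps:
a(r, Q) = -334 - r/2 (a(r, Q) = -7/2 + (-661 - r)/2 = -7/2 + (-661/2 - r/2) = -334 - r/2)
u = -895241/2 (u = -1/2*895241 = -895241/2 ≈ -4.4762e+5)
u + a(-1128, 1858) = -895241/2 + (-334 - 1/2*(-1128)) = -895241/2 + (-334 + 564) = -895241/2 + 230 = -894781/2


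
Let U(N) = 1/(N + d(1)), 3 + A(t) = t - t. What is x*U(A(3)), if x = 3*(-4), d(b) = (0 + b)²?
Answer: 6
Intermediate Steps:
A(t) = -3 (A(t) = -3 + (t - t) = -3 + 0 = -3)
d(b) = b²
U(N) = 1/(1 + N) (U(N) = 1/(N + 1²) = 1/(N + 1) = 1/(1 + N))
x = -12
x*U(A(3)) = -12/(1 - 3) = -12/(-2) = -12*(-½) = 6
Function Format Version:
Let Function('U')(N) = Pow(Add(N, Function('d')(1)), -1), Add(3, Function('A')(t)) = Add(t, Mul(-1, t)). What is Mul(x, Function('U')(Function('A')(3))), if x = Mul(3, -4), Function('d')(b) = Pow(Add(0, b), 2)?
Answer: 6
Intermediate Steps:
Function('A')(t) = -3 (Function('A')(t) = Add(-3, Add(t, Mul(-1, t))) = Add(-3, 0) = -3)
Function('d')(b) = Pow(b, 2)
Function('U')(N) = Pow(Add(1, N), -1) (Function('U')(N) = Pow(Add(N, Pow(1, 2)), -1) = Pow(Add(N, 1), -1) = Pow(Add(1, N), -1))
x = -12
Mul(x, Function('U')(Function('A')(3))) = Mul(-12, Pow(Add(1, -3), -1)) = Mul(-12, Pow(-2, -1)) = Mul(-12, Rational(-1, 2)) = 6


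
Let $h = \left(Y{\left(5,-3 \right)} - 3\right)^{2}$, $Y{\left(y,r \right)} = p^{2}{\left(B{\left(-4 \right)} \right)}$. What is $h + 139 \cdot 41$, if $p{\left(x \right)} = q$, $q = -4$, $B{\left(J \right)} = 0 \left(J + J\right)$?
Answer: $5868$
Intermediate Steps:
$B{\left(J \right)} = 0$ ($B{\left(J \right)} = 0 \cdot 2 J = 0$)
$p{\left(x \right)} = -4$
$Y{\left(y,r \right)} = 16$ ($Y{\left(y,r \right)} = \left(-4\right)^{2} = 16$)
$h = 169$ ($h = \left(16 - 3\right)^{2} = 13^{2} = 169$)
$h + 139 \cdot 41 = 169 + 139 \cdot 41 = 169 + 5699 = 5868$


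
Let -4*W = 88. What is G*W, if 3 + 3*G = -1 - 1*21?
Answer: 550/3 ≈ 183.33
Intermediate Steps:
W = -22 (W = -¼*88 = -22)
G = -25/3 (G = -1 + (-1 - 1*21)/3 = -1 + (-1 - 21)/3 = -1 + (⅓)*(-22) = -1 - 22/3 = -25/3 ≈ -8.3333)
G*W = -25/3*(-22) = 550/3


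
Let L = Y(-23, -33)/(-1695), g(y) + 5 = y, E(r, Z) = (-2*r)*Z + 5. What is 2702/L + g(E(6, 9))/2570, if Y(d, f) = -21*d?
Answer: -280246892/29555 ≈ -9482.2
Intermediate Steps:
E(r, Z) = 5 - 2*Z*r (E(r, Z) = -2*Z*r + 5 = 5 - 2*Z*r)
g(y) = -5 + y
L = -161/565 (L = -21*(-23)/(-1695) = 483*(-1/1695) = -161/565 ≈ -0.28496)
2702/L + g(E(6, 9))/2570 = 2702/(-161/565) + (-5 + (5 - 2*9*6))/2570 = 2702*(-565/161) + (-5 + (5 - 108))*(1/2570) = -218090/23 + (-5 - 103)*(1/2570) = -218090/23 - 108*1/2570 = -218090/23 - 54/1285 = -280246892/29555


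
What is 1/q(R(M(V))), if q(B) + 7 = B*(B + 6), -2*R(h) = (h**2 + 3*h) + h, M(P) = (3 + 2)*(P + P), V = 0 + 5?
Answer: 1/1814393 ≈ 5.5115e-7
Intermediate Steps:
V = 5
M(P) = 10*P (M(P) = 5*(2*P) = 10*P)
R(h) = -2*h - h**2/2 (R(h) = -((h**2 + 3*h) + h)/2 = -(h**2 + 4*h)/2 = -2*h - h**2/2)
q(B) = -7 + B*(6 + B) (q(B) = -7 + B*(B + 6) = -7 + B*(6 + B))
1/q(R(M(V))) = 1/(-7 + (-10*5*(4 + 10*5)/2)**2 + 6*(-10*5*(4 + 10*5)/2)) = 1/(-7 + (-1/2*50*(4 + 50))**2 + 6*(-1/2*50*(4 + 50))) = 1/(-7 + (-1/2*50*54)**2 + 6*(-1/2*50*54)) = 1/(-7 + (-1350)**2 + 6*(-1350)) = 1/(-7 + 1822500 - 8100) = 1/1814393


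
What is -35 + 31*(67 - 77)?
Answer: -345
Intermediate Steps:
-35 + 31*(67 - 77) = -35 + 31*(-10) = -35 - 310 = -345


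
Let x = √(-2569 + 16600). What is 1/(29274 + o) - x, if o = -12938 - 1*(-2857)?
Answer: 1/19193 - 3*√1559 ≈ -118.45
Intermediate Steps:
o = -10081 (o = -12938 + 2857 = -10081)
x = 3*√1559 (x = √14031 = 3*√1559 ≈ 118.45)
1/(29274 + o) - x = 1/(29274 - 10081) - 3*√1559 = 1/19193 - 3*√1559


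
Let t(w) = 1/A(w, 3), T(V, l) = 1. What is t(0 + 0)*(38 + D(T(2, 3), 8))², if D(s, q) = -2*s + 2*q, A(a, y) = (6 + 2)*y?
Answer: 338/3 ≈ 112.67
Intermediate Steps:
A(a, y) = 8*y
t(w) = 1/24 (t(w) = 1/(8*3) = 1/24)
t(0 + 0)*(38 + D(T(2, 3), 8))² = (38 + (-2*1 + 2*8))²/24 = (38 + (-2 + 16))²/24 = (38 + 14)²/24 = (1/24)*52² = (1/24)*2704 = 338/3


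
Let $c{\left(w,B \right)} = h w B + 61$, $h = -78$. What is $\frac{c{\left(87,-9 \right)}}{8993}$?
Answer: $\frac{61135}{8993} \approx 6.7981$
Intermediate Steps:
$c{\left(w,B \right)} = 61 - 78 B w$ ($c{\left(w,B \right)} = - 78 w B + 61 = - 78 B w + 61 = 61 - 78 B w$)
$\frac{c{\left(87,-9 \right)}}{8993} = \frac{61 - \left(-702\right) 87}{8993} = \left(61 + 61074\right) \frac{1}{8993} = 61135 \cdot \frac{1}{8993} = \frac{61135}{8993}$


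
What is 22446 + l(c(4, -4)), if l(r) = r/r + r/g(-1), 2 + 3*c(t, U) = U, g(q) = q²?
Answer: 22445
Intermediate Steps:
c(t, U) = -⅔ + U/3
l(r) = 1 + r (l(r) = r/r + r/((-1)²) = 1 + r/1 = 1 + r*1 = 1 + r)
22446 + l(c(4, -4)) = 22446 + (1 + (-⅔ + (⅓)*(-4))) = 22446 + (1 + (-⅔ - 4/3)) = 22446 + (1 - 2) = 22446 - 1 = 22445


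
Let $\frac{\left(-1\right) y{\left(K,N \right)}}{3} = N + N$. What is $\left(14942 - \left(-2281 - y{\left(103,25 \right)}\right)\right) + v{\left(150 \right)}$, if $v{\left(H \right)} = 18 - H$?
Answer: $16941$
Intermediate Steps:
$y{\left(K,N \right)} = - 6 N$ ($y{\left(K,N \right)} = - 3 \left(N + N\right) = - 3 \cdot 2 N = - 6 N$)
$\left(14942 - \left(-2281 - y{\left(103,25 \right)}\right)\right) + v{\left(150 \right)} = \left(14942 + \left(\left(6948 - 150\right) - 4667\right)\right) + \left(18 - 150\right) = \left(14942 + \left(6798 - 4667\right)\right) - 132 = \left(14942 + 2131\right) - 132 = 17073 - 132 = 16941$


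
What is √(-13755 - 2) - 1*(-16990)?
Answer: 16990 + I*√13757 ≈ 16990.0 + 117.29*I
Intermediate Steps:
√(-13755 - 2) - 1*(-16990) = √(-13757) + 16990 = I*√13757 + 16990 = 16990 + I*√13757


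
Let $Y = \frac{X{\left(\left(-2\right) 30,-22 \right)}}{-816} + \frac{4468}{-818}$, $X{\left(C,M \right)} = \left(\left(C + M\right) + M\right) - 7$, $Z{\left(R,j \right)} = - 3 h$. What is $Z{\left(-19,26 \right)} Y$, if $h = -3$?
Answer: $- \frac{5332635}{111248} \approx -47.935$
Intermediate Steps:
$Z{\left(R,j \right)} = 9$ ($Z{\left(R,j \right)} = \left(-3\right) \left(-3\right) = 9$)
$X{\left(C,M \right)} = -7 + C + 2 M$ ($X{\left(C,M \right)} = \left(C + 2 M\right) - 7 = -7 + C + 2 M$)
$Y = - \frac{592515}{111248}$ ($Y = \frac{-7 - 60 + 2 \left(-22\right)}{-816} + \frac{4468}{-818} = \left(-7 - 60 - 44\right) \left(- \frac{1}{816}\right) + 4468 \left(- \frac{1}{818}\right) = \left(-111\right) \left(- \frac{1}{816}\right) - \frac{2234}{409} = \frac{37}{272} - \frac{2234}{409} = - \frac{592515}{111248} \approx -5.3261$)
$Z{\left(-19,26 \right)} Y = 9 \left(- \frac{592515}{111248}\right) = - \frac{5332635}{111248}$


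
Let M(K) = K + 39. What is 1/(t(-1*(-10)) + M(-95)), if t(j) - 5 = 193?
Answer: 1/142 ≈ 0.0070423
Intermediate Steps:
M(K) = 39 + K
t(j) = 198 (t(j) = 5 + 193 = 198)
1/(t(-1*(-10)) + M(-95)) = 1/(198 + (39 - 95)) = 1/(198 - 56) = 1/142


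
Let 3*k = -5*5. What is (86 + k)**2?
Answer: 54289/9 ≈ 6032.1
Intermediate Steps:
k = -25/3 (k = (-5*5)/3 = (1/3)*(-25) = -25/3 ≈ -8.3333)
(86 + k)**2 = (86 - 25/3)**2 = (233/3)**2 = 54289/9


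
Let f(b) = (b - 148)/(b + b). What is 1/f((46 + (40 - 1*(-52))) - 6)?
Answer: -33/2 ≈ -16.500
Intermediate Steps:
f(b) = (-148 + b)/(2*b) (f(b) = (-148 + b)/((2*b)) = (-148 + b)*(1/(2*b)) = (-148 + b)/(2*b))
1/f((46 + (40 - 1*(-52))) - 6) = 1/((-148 + ((46 + (40 - 1*(-52))) - 6))/(2*((46 + (40 - 1*(-52))) - 6))) = 1/((-148 + ((46 + (40 + 52)) - 6))/(2*((46 + (40 + 52)) - 6))) = 1/((-148 + ((46 + 92) - 6))/(2*((46 + 92) - 6))) = 1/((-148 + (138 - 6))/(2*(138 - 6))) = 1/((1/2)*(-148 + 132)/132) = 1/((1/2)*(1/132)*(-16)) = 1/(-2/33) = -33/2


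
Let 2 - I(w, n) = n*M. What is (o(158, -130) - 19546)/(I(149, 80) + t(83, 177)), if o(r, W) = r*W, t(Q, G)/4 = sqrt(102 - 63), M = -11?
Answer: -2946321/64775 + 13362*sqrt(39)/64775 ≈ -44.197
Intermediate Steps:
I(w, n) = 2 + 11*n (I(w, n) = 2 - n*(-11) = 2 - (-11)*n = 2 + 11*n)
t(Q, G) = 4*sqrt(39) (t(Q, G) = 4*sqrt(102 - 63) = 4*sqrt(39))
o(r, W) = W*r
(o(158, -130) - 19546)/(I(149, 80) + t(83, 177)) = (-130*158 - 19546)/((2 + 11*80) + 4*sqrt(39)) = (-20540 - 19546)/((2 + 880) + 4*sqrt(39)) = -40086/(882 + 4*sqrt(39))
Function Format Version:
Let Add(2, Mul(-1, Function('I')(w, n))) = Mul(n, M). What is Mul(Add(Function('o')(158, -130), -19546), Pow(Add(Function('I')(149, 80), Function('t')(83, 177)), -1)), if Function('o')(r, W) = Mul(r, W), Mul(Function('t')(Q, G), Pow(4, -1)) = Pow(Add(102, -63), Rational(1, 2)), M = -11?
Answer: Add(Rational(-2946321, 64775), Mul(Rational(13362, 64775), Pow(39, Rational(1, 2)))) ≈ -44.197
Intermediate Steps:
Function('I')(w, n) = Add(2, Mul(11, n)) (Function('I')(w, n) = Add(2, Mul(-1, Mul(n, -11))) = Add(2, Mul(-1, Mul(-11, n))) = Add(2, Mul(11, n)))
Function('t')(Q, G) = Mul(4, Pow(39, Rational(1, 2))) (Function('t')(Q, G) = Mul(4, Pow(Add(102, -63), Rational(1, 2))) = Mul(4, Pow(39, Rational(1, 2))))
Function('o')(r, W) = Mul(W, r)
Mul(Add(Function('o')(158, -130), -19546), Pow(Add(Function('I')(149, 80), Function('t')(83, 177)), -1)) = Mul(Add(Mul(-130, 158), -19546), Pow(Add(Add(2, Mul(11, 80)), Mul(4, Pow(39, Rational(1, 2)))), -1)) = Mul(Add(-20540, -19546), Pow(Add(Add(2, 880), Mul(4, Pow(39, Rational(1, 2)))), -1)) = Mul(-40086, Pow(Add(882, Mul(4, Pow(39, Rational(1, 2)))), -1))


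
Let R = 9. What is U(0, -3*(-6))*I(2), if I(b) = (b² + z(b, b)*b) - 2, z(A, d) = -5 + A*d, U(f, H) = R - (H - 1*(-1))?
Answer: 0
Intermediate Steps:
U(f, H) = 8 - H (U(f, H) = 9 - (H - 1*(-1)) = 9 - (H + 1) = 9 - (1 + H) = 9 + (-1 - H) = 8 - H)
I(b) = -2 + b² + b*(-5 + b²) (I(b) = (b² + (-5 + b*b)*b) - 2 = (b² + (-5 + b²)*b) - 2 = (b² + b*(-5 + b²)) - 2 = -2 + b² + b*(-5 + b²))
U(0, -3*(-6))*I(2) = (8 - (-3)*(-6))*(-2 + 2² + 2*(-5 + 2²)) = (8 - 1*18)*(-2 + 4 + 2*(-5 + 4)) = (8 - 18)*(-2 + 4 + 2*(-1)) = -10*(-2 + 4 - 2) = -10*0 = 0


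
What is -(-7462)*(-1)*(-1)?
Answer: 7462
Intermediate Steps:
-(-7462)*(-1)*(-1) = -182*41*(-1) = -7462*(-1) = 7462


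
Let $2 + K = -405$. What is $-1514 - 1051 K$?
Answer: $426243$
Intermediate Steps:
$K = -407$ ($K = -2 - 405 = -407$)
$-1514 - 1051 K = -1514 - -427757 = -1514 + 427757 = 426243$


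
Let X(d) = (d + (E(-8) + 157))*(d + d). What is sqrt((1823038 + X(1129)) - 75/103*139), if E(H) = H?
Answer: sqrt(49954182283)/103 ≈ 2169.9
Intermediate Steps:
X(d) = 2*d*(149 + d) (X(d) = (d + (-8 + 157))*(d + d) = (d + 149)*(2*d) = (149 + d)*(2*d) = 2*d*(149 + d))
sqrt((1823038 + X(1129)) - 75/103*139) = sqrt((1823038 + 2*1129*(149 + 1129)) - 75/103*139) = sqrt((1823038 + 2*1129*1278) - 75*1/103*139) = sqrt((1823038 + 2885724) - 75/103*139) = sqrt(4708762 - 10425/103) = sqrt(484992061/103) = sqrt(49954182283)/103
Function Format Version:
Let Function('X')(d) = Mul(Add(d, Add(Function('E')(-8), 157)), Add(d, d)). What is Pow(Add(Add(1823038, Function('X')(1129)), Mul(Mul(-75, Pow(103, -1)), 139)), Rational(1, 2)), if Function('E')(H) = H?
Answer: Mul(Rational(1, 103), Pow(49954182283, Rational(1, 2))) ≈ 2169.9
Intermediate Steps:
Function('X')(d) = Mul(2, d, Add(149, d)) (Function('X')(d) = Mul(Add(d, Add(-8, 157)), Add(d, d)) = Mul(Add(d, 149), Mul(2, d)) = Mul(Add(149, d), Mul(2, d)) = Mul(2, d, Add(149, d)))
Pow(Add(Add(1823038, Function('X')(1129)), Mul(Mul(-75, Pow(103, -1)), 139)), Rational(1, 2)) = Pow(Add(Add(1823038, Mul(2, 1129, Add(149, 1129))), Mul(Mul(-75, Pow(103, -1)), 139)), Rational(1, 2)) = Pow(Add(Add(1823038, Mul(2, 1129, 1278)), Mul(Mul(-75, Rational(1, 103)), 139)), Rational(1, 2)) = Pow(Add(Add(1823038, 2885724), Mul(Rational(-75, 103), 139)), Rational(1, 2)) = Pow(Add(4708762, Rational(-10425, 103)), Rational(1, 2)) = Pow(Rational(484992061, 103), Rational(1, 2)) = Mul(Rational(1, 103), Pow(49954182283, Rational(1, 2)))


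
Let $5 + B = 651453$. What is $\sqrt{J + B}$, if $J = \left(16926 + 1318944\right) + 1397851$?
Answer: $\sqrt{3385169} \approx 1839.9$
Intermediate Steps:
$B = 651448$ ($B = -5 + 651453 = 651448$)
$J = 2733721$ ($J = 1335870 + 1397851 = 2733721$)
$\sqrt{J + B} = \sqrt{2733721 + 651448} = \sqrt{3385169}$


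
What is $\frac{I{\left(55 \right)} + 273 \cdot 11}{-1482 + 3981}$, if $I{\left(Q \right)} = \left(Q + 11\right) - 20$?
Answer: $\frac{3049}{2499} \approx 1.2201$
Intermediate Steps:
$I{\left(Q \right)} = -9 + Q$ ($I{\left(Q \right)} = \left(11 + Q\right) - 20 = -9 + Q$)
$\frac{I{\left(55 \right)} + 273 \cdot 11}{-1482 + 3981} = \frac{\left(-9 + 55\right) + 273 \cdot 11}{-1482 + 3981} = \frac{46 + 3003}{2499} = 3049 \cdot \frac{1}{2499} = \frac{3049}{2499}$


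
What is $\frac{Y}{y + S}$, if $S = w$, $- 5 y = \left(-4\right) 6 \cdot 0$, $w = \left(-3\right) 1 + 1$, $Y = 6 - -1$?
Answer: $- \frac{7}{2} \approx -3.5$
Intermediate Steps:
$Y = 7$ ($Y = 6 + 1 = 7$)
$w = -2$ ($w = -3 + 1 = -2$)
$y = 0$ ($y = - \frac{\left(-4\right) 6 \cdot 0}{5} = - \frac{\left(-24\right) 0}{5} = \left(- \frac{1}{5}\right) 0 = 0$)
$S = -2$
$\frac{Y}{y + S} = \frac{7}{0 - 2} = \frac{7}{-2} = 7 \left(- \frac{1}{2}\right) = - \frac{7}{2}$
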